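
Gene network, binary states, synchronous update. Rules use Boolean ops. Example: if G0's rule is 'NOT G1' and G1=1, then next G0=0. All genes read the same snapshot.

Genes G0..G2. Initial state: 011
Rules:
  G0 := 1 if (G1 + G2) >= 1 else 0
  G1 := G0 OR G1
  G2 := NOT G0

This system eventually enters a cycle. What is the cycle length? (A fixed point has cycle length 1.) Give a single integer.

Step 0: 011
Step 1: G0=(1+1>=1)=1 G1=G0|G1=0|1=1 G2=NOT G0=NOT 0=1 -> 111
Step 2: G0=(1+1>=1)=1 G1=G0|G1=1|1=1 G2=NOT G0=NOT 1=0 -> 110
Step 3: G0=(1+0>=1)=1 G1=G0|G1=1|1=1 G2=NOT G0=NOT 1=0 -> 110
State from step 3 equals state from step 2 -> cycle length 1

Answer: 1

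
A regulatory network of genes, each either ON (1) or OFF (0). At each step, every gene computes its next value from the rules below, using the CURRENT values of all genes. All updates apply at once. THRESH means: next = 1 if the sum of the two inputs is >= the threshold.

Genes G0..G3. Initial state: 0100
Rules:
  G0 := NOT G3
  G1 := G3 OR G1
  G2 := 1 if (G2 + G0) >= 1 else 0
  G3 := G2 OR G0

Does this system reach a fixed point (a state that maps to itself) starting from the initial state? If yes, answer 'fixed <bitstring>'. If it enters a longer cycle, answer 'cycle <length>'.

Step 0: 0100
Step 1: G0=NOT G3=NOT 0=1 G1=G3|G1=0|1=1 G2=(0+0>=1)=0 G3=G2|G0=0|0=0 -> 1100
Step 2: G0=NOT G3=NOT 0=1 G1=G3|G1=0|1=1 G2=(0+1>=1)=1 G3=G2|G0=0|1=1 -> 1111
Step 3: G0=NOT G3=NOT 1=0 G1=G3|G1=1|1=1 G2=(1+1>=1)=1 G3=G2|G0=1|1=1 -> 0111
Step 4: G0=NOT G3=NOT 1=0 G1=G3|G1=1|1=1 G2=(1+0>=1)=1 G3=G2|G0=1|0=1 -> 0111
Fixed point reached at step 3: 0111

Answer: fixed 0111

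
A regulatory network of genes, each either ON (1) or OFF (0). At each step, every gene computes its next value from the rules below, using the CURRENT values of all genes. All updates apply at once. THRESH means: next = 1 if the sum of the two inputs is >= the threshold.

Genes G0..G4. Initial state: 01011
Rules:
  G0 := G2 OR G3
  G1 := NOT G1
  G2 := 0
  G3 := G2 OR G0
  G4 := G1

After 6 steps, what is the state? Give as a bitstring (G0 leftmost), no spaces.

Step 1: G0=G2|G3=0|1=1 G1=NOT G1=NOT 1=0 G2=0(const) G3=G2|G0=0|0=0 G4=G1=1 -> 10001
Step 2: G0=G2|G3=0|0=0 G1=NOT G1=NOT 0=1 G2=0(const) G3=G2|G0=0|1=1 G4=G1=0 -> 01010
Step 3: G0=G2|G3=0|1=1 G1=NOT G1=NOT 1=0 G2=0(const) G3=G2|G0=0|0=0 G4=G1=1 -> 10001
Step 4: G0=G2|G3=0|0=0 G1=NOT G1=NOT 0=1 G2=0(const) G3=G2|G0=0|1=1 G4=G1=0 -> 01010
Step 5: G0=G2|G3=0|1=1 G1=NOT G1=NOT 1=0 G2=0(const) G3=G2|G0=0|0=0 G4=G1=1 -> 10001
Step 6: G0=G2|G3=0|0=0 G1=NOT G1=NOT 0=1 G2=0(const) G3=G2|G0=0|1=1 G4=G1=0 -> 01010

01010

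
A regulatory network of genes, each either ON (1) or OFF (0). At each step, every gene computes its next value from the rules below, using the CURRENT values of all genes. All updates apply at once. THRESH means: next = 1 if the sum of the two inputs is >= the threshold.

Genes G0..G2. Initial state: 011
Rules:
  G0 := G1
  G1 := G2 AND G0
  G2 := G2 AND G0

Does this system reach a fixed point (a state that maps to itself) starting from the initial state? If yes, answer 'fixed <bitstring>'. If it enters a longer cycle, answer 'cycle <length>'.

Answer: fixed 000

Derivation:
Step 0: 011
Step 1: G0=G1=1 G1=G2&G0=1&0=0 G2=G2&G0=1&0=0 -> 100
Step 2: G0=G1=0 G1=G2&G0=0&1=0 G2=G2&G0=0&1=0 -> 000
Step 3: G0=G1=0 G1=G2&G0=0&0=0 G2=G2&G0=0&0=0 -> 000
Fixed point reached at step 2: 000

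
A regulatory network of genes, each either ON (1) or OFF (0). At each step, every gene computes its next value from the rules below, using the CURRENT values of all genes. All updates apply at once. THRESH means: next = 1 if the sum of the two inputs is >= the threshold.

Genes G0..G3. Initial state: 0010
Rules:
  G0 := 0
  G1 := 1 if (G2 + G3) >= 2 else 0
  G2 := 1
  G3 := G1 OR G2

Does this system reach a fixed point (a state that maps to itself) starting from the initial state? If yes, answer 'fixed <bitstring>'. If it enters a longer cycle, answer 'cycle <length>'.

Step 0: 0010
Step 1: G0=0(const) G1=(1+0>=2)=0 G2=1(const) G3=G1|G2=0|1=1 -> 0011
Step 2: G0=0(const) G1=(1+1>=2)=1 G2=1(const) G3=G1|G2=0|1=1 -> 0111
Step 3: G0=0(const) G1=(1+1>=2)=1 G2=1(const) G3=G1|G2=1|1=1 -> 0111
Fixed point reached at step 2: 0111

Answer: fixed 0111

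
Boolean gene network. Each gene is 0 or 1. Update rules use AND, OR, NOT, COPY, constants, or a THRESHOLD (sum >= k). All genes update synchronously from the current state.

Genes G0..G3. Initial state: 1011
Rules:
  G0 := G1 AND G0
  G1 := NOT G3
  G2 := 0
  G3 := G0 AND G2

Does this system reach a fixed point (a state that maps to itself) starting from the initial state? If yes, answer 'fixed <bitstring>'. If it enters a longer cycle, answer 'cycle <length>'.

Answer: fixed 0100

Derivation:
Step 0: 1011
Step 1: G0=G1&G0=0&1=0 G1=NOT G3=NOT 1=0 G2=0(const) G3=G0&G2=1&1=1 -> 0001
Step 2: G0=G1&G0=0&0=0 G1=NOT G3=NOT 1=0 G2=0(const) G3=G0&G2=0&0=0 -> 0000
Step 3: G0=G1&G0=0&0=0 G1=NOT G3=NOT 0=1 G2=0(const) G3=G0&G2=0&0=0 -> 0100
Step 4: G0=G1&G0=1&0=0 G1=NOT G3=NOT 0=1 G2=0(const) G3=G0&G2=0&0=0 -> 0100
Fixed point reached at step 3: 0100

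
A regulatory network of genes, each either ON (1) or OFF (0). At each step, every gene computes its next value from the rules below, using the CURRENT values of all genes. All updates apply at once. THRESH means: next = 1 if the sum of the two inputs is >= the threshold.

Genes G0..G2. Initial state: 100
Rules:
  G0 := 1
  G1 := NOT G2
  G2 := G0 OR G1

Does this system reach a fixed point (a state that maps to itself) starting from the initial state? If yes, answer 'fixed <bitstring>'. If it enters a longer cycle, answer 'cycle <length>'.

Answer: fixed 101

Derivation:
Step 0: 100
Step 1: G0=1(const) G1=NOT G2=NOT 0=1 G2=G0|G1=1|0=1 -> 111
Step 2: G0=1(const) G1=NOT G2=NOT 1=0 G2=G0|G1=1|1=1 -> 101
Step 3: G0=1(const) G1=NOT G2=NOT 1=0 G2=G0|G1=1|0=1 -> 101
Fixed point reached at step 2: 101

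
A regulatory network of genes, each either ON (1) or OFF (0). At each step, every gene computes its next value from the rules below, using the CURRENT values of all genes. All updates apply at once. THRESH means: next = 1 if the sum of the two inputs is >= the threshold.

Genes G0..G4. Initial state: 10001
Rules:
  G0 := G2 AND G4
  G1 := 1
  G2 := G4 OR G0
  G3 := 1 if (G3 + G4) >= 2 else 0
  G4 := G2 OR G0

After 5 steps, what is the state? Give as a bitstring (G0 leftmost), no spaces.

Step 1: G0=G2&G4=0&1=0 G1=1(const) G2=G4|G0=1|1=1 G3=(0+1>=2)=0 G4=G2|G0=0|1=1 -> 01101
Step 2: G0=G2&G4=1&1=1 G1=1(const) G2=G4|G0=1|0=1 G3=(0+1>=2)=0 G4=G2|G0=1|0=1 -> 11101
Step 3: G0=G2&G4=1&1=1 G1=1(const) G2=G4|G0=1|1=1 G3=(0+1>=2)=0 G4=G2|G0=1|1=1 -> 11101
Step 4: G0=G2&G4=1&1=1 G1=1(const) G2=G4|G0=1|1=1 G3=(0+1>=2)=0 G4=G2|G0=1|1=1 -> 11101
Step 5: G0=G2&G4=1&1=1 G1=1(const) G2=G4|G0=1|1=1 G3=(0+1>=2)=0 G4=G2|G0=1|1=1 -> 11101

11101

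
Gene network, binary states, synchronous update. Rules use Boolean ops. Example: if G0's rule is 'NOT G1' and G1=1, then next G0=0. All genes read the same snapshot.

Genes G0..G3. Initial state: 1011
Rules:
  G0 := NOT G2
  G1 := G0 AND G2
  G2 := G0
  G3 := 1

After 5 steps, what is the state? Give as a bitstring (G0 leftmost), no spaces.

Step 1: G0=NOT G2=NOT 1=0 G1=G0&G2=1&1=1 G2=G0=1 G3=1(const) -> 0111
Step 2: G0=NOT G2=NOT 1=0 G1=G0&G2=0&1=0 G2=G0=0 G3=1(const) -> 0001
Step 3: G0=NOT G2=NOT 0=1 G1=G0&G2=0&0=0 G2=G0=0 G3=1(const) -> 1001
Step 4: G0=NOT G2=NOT 0=1 G1=G0&G2=1&0=0 G2=G0=1 G3=1(const) -> 1011
Step 5: G0=NOT G2=NOT 1=0 G1=G0&G2=1&1=1 G2=G0=1 G3=1(const) -> 0111

0111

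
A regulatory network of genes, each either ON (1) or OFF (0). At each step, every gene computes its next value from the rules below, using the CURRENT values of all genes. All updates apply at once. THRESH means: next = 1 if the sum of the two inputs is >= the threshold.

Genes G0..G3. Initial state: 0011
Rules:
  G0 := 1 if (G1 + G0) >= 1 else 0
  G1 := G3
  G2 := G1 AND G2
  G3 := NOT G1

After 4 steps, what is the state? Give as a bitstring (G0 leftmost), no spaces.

Step 1: G0=(0+0>=1)=0 G1=G3=1 G2=G1&G2=0&1=0 G3=NOT G1=NOT 0=1 -> 0101
Step 2: G0=(1+0>=1)=1 G1=G3=1 G2=G1&G2=1&0=0 G3=NOT G1=NOT 1=0 -> 1100
Step 3: G0=(1+1>=1)=1 G1=G3=0 G2=G1&G2=1&0=0 G3=NOT G1=NOT 1=0 -> 1000
Step 4: G0=(0+1>=1)=1 G1=G3=0 G2=G1&G2=0&0=0 G3=NOT G1=NOT 0=1 -> 1001

1001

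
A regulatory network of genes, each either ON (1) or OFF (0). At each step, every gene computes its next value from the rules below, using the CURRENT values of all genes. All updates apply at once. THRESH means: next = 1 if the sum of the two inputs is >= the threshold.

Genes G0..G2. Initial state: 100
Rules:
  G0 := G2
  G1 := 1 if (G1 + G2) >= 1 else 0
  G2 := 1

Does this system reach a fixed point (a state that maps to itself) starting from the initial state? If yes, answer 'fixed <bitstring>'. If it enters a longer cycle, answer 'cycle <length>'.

Answer: fixed 111

Derivation:
Step 0: 100
Step 1: G0=G2=0 G1=(0+0>=1)=0 G2=1(const) -> 001
Step 2: G0=G2=1 G1=(0+1>=1)=1 G2=1(const) -> 111
Step 3: G0=G2=1 G1=(1+1>=1)=1 G2=1(const) -> 111
Fixed point reached at step 2: 111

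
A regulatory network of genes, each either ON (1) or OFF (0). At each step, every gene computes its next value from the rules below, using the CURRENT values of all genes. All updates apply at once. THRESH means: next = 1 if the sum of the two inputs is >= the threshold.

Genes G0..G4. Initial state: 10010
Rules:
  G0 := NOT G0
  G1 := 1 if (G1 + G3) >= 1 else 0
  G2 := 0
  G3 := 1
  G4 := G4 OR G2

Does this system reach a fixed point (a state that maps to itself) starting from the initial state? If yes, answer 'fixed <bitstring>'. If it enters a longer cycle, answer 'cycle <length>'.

Step 0: 10010
Step 1: G0=NOT G0=NOT 1=0 G1=(0+1>=1)=1 G2=0(const) G3=1(const) G4=G4|G2=0|0=0 -> 01010
Step 2: G0=NOT G0=NOT 0=1 G1=(1+1>=1)=1 G2=0(const) G3=1(const) G4=G4|G2=0|0=0 -> 11010
Step 3: G0=NOT G0=NOT 1=0 G1=(1+1>=1)=1 G2=0(const) G3=1(const) G4=G4|G2=0|0=0 -> 01010
Cycle of length 2 starting at step 1 -> no fixed point

Answer: cycle 2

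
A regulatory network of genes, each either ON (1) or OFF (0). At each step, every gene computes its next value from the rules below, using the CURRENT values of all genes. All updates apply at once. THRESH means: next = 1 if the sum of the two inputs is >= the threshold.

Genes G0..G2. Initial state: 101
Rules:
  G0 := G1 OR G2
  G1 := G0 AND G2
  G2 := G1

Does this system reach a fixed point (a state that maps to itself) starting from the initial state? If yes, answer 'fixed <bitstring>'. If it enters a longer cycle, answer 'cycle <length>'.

Answer: cycle 2

Derivation:
Step 0: 101
Step 1: G0=G1|G2=0|1=1 G1=G0&G2=1&1=1 G2=G1=0 -> 110
Step 2: G0=G1|G2=1|0=1 G1=G0&G2=1&0=0 G2=G1=1 -> 101
Cycle of length 2 starting at step 0 -> no fixed point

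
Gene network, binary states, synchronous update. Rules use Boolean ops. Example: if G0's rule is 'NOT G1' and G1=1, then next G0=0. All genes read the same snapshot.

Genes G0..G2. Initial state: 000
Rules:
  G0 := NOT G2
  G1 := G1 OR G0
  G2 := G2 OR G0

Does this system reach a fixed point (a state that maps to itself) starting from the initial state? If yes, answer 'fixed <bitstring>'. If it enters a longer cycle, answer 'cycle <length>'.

Step 0: 000
Step 1: G0=NOT G2=NOT 0=1 G1=G1|G0=0|0=0 G2=G2|G0=0|0=0 -> 100
Step 2: G0=NOT G2=NOT 0=1 G1=G1|G0=0|1=1 G2=G2|G0=0|1=1 -> 111
Step 3: G0=NOT G2=NOT 1=0 G1=G1|G0=1|1=1 G2=G2|G0=1|1=1 -> 011
Step 4: G0=NOT G2=NOT 1=0 G1=G1|G0=1|0=1 G2=G2|G0=1|0=1 -> 011
Fixed point reached at step 3: 011

Answer: fixed 011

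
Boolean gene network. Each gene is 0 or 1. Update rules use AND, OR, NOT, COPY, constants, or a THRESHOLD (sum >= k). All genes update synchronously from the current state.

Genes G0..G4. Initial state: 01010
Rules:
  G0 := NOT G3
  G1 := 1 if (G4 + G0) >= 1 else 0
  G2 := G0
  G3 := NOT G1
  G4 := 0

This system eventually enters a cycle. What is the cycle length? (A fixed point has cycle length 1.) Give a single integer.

Answer: 3

Derivation:
Step 0: 01010
Step 1: G0=NOT G3=NOT 1=0 G1=(0+0>=1)=0 G2=G0=0 G3=NOT G1=NOT 1=0 G4=0(const) -> 00000
Step 2: G0=NOT G3=NOT 0=1 G1=(0+0>=1)=0 G2=G0=0 G3=NOT G1=NOT 0=1 G4=0(const) -> 10010
Step 3: G0=NOT G3=NOT 1=0 G1=(0+1>=1)=1 G2=G0=1 G3=NOT G1=NOT 0=1 G4=0(const) -> 01110
Step 4: G0=NOT G3=NOT 1=0 G1=(0+0>=1)=0 G2=G0=0 G3=NOT G1=NOT 1=0 G4=0(const) -> 00000
State from step 4 equals state from step 1 -> cycle length 3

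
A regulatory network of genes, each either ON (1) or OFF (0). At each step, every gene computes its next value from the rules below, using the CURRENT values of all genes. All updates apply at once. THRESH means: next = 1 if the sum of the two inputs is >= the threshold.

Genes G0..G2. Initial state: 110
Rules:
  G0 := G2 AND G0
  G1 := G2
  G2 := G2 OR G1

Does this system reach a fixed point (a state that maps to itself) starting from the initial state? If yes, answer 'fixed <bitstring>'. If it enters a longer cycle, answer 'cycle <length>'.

Step 0: 110
Step 1: G0=G2&G0=0&1=0 G1=G2=0 G2=G2|G1=0|1=1 -> 001
Step 2: G0=G2&G0=1&0=0 G1=G2=1 G2=G2|G1=1|0=1 -> 011
Step 3: G0=G2&G0=1&0=0 G1=G2=1 G2=G2|G1=1|1=1 -> 011
Fixed point reached at step 2: 011

Answer: fixed 011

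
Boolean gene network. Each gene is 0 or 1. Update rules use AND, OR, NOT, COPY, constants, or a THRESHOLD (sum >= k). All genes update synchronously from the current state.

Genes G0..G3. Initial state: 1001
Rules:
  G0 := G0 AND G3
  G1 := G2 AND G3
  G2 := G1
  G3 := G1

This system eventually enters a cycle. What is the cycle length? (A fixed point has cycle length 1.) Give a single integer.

Answer: 1

Derivation:
Step 0: 1001
Step 1: G0=G0&G3=1&1=1 G1=G2&G3=0&1=0 G2=G1=0 G3=G1=0 -> 1000
Step 2: G0=G0&G3=1&0=0 G1=G2&G3=0&0=0 G2=G1=0 G3=G1=0 -> 0000
Step 3: G0=G0&G3=0&0=0 G1=G2&G3=0&0=0 G2=G1=0 G3=G1=0 -> 0000
State from step 3 equals state from step 2 -> cycle length 1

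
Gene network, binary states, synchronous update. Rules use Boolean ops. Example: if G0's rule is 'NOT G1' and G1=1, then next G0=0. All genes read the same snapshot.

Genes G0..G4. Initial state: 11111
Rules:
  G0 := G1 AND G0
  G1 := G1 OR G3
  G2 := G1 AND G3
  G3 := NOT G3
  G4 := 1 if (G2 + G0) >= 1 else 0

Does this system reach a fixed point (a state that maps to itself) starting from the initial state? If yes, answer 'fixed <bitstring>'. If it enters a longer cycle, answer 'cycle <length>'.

Step 0: 11111
Step 1: G0=G1&G0=1&1=1 G1=G1|G3=1|1=1 G2=G1&G3=1&1=1 G3=NOT G3=NOT 1=0 G4=(1+1>=1)=1 -> 11101
Step 2: G0=G1&G0=1&1=1 G1=G1|G3=1|0=1 G2=G1&G3=1&0=0 G3=NOT G3=NOT 0=1 G4=(1+1>=1)=1 -> 11011
Step 3: G0=G1&G0=1&1=1 G1=G1|G3=1|1=1 G2=G1&G3=1&1=1 G3=NOT G3=NOT 1=0 G4=(0+1>=1)=1 -> 11101
Cycle of length 2 starting at step 1 -> no fixed point

Answer: cycle 2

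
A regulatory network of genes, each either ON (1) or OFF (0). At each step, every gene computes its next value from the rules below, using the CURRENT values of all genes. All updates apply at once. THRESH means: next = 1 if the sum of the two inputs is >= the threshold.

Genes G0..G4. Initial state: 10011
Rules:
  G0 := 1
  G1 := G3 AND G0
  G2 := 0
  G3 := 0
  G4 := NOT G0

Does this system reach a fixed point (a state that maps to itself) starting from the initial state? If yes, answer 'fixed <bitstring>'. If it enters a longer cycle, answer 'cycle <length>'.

Answer: fixed 10000

Derivation:
Step 0: 10011
Step 1: G0=1(const) G1=G3&G0=1&1=1 G2=0(const) G3=0(const) G4=NOT G0=NOT 1=0 -> 11000
Step 2: G0=1(const) G1=G3&G0=0&1=0 G2=0(const) G3=0(const) G4=NOT G0=NOT 1=0 -> 10000
Step 3: G0=1(const) G1=G3&G0=0&1=0 G2=0(const) G3=0(const) G4=NOT G0=NOT 1=0 -> 10000
Fixed point reached at step 2: 10000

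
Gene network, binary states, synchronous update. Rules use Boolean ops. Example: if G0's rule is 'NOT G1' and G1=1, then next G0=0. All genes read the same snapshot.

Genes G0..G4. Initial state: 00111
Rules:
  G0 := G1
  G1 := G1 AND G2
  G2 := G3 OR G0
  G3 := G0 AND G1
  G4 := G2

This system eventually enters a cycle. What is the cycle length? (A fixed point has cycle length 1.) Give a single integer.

Step 0: 00111
Step 1: G0=G1=0 G1=G1&G2=0&1=0 G2=G3|G0=1|0=1 G3=G0&G1=0&0=0 G4=G2=1 -> 00101
Step 2: G0=G1=0 G1=G1&G2=0&1=0 G2=G3|G0=0|0=0 G3=G0&G1=0&0=0 G4=G2=1 -> 00001
Step 3: G0=G1=0 G1=G1&G2=0&0=0 G2=G3|G0=0|0=0 G3=G0&G1=0&0=0 G4=G2=0 -> 00000
Step 4: G0=G1=0 G1=G1&G2=0&0=0 G2=G3|G0=0|0=0 G3=G0&G1=0&0=0 G4=G2=0 -> 00000
State from step 4 equals state from step 3 -> cycle length 1

Answer: 1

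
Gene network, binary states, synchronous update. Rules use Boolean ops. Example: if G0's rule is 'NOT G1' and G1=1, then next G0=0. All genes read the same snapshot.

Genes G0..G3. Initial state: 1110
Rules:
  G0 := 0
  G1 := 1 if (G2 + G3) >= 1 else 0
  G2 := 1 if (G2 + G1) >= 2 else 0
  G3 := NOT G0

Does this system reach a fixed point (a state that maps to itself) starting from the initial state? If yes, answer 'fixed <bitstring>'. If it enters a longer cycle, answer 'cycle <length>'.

Answer: fixed 0111

Derivation:
Step 0: 1110
Step 1: G0=0(const) G1=(1+0>=1)=1 G2=(1+1>=2)=1 G3=NOT G0=NOT 1=0 -> 0110
Step 2: G0=0(const) G1=(1+0>=1)=1 G2=(1+1>=2)=1 G3=NOT G0=NOT 0=1 -> 0111
Step 3: G0=0(const) G1=(1+1>=1)=1 G2=(1+1>=2)=1 G3=NOT G0=NOT 0=1 -> 0111
Fixed point reached at step 2: 0111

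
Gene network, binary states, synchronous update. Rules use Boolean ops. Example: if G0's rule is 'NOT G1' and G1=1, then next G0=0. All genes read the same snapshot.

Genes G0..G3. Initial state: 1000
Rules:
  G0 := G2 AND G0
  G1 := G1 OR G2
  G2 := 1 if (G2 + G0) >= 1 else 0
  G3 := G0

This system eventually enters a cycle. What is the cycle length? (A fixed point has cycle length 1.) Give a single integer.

Step 0: 1000
Step 1: G0=G2&G0=0&1=0 G1=G1|G2=0|0=0 G2=(0+1>=1)=1 G3=G0=1 -> 0011
Step 2: G0=G2&G0=1&0=0 G1=G1|G2=0|1=1 G2=(1+0>=1)=1 G3=G0=0 -> 0110
Step 3: G0=G2&G0=1&0=0 G1=G1|G2=1|1=1 G2=(1+0>=1)=1 G3=G0=0 -> 0110
State from step 3 equals state from step 2 -> cycle length 1

Answer: 1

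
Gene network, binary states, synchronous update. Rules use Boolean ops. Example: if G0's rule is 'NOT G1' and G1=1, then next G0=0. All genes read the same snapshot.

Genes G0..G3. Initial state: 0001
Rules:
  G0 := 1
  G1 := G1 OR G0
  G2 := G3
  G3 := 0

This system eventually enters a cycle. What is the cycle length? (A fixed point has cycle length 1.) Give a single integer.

Step 0: 0001
Step 1: G0=1(const) G1=G1|G0=0|0=0 G2=G3=1 G3=0(const) -> 1010
Step 2: G0=1(const) G1=G1|G0=0|1=1 G2=G3=0 G3=0(const) -> 1100
Step 3: G0=1(const) G1=G1|G0=1|1=1 G2=G3=0 G3=0(const) -> 1100
State from step 3 equals state from step 2 -> cycle length 1

Answer: 1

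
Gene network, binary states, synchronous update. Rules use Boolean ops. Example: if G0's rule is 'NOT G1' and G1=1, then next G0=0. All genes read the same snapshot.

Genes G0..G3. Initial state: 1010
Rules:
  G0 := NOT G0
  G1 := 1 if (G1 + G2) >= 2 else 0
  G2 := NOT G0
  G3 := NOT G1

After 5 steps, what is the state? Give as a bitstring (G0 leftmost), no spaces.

Step 1: G0=NOT G0=NOT 1=0 G1=(0+1>=2)=0 G2=NOT G0=NOT 1=0 G3=NOT G1=NOT 0=1 -> 0001
Step 2: G0=NOT G0=NOT 0=1 G1=(0+0>=2)=0 G2=NOT G0=NOT 0=1 G3=NOT G1=NOT 0=1 -> 1011
Step 3: G0=NOT G0=NOT 1=0 G1=(0+1>=2)=0 G2=NOT G0=NOT 1=0 G3=NOT G1=NOT 0=1 -> 0001
Step 4: G0=NOT G0=NOT 0=1 G1=(0+0>=2)=0 G2=NOT G0=NOT 0=1 G3=NOT G1=NOT 0=1 -> 1011
Step 5: G0=NOT G0=NOT 1=0 G1=(0+1>=2)=0 G2=NOT G0=NOT 1=0 G3=NOT G1=NOT 0=1 -> 0001

0001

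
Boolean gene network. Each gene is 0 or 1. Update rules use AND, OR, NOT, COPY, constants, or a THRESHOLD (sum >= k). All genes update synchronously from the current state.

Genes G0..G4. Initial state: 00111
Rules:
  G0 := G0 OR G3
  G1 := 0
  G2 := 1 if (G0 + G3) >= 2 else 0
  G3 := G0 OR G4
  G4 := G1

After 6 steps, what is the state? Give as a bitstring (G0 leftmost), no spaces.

Step 1: G0=G0|G3=0|1=1 G1=0(const) G2=(0+1>=2)=0 G3=G0|G4=0|1=1 G4=G1=0 -> 10010
Step 2: G0=G0|G3=1|1=1 G1=0(const) G2=(1+1>=2)=1 G3=G0|G4=1|0=1 G4=G1=0 -> 10110
Step 3: G0=G0|G3=1|1=1 G1=0(const) G2=(1+1>=2)=1 G3=G0|G4=1|0=1 G4=G1=0 -> 10110
Step 4: G0=G0|G3=1|1=1 G1=0(const) G2=(1+1>=2)=1 G3=G0|G4=1|0=1 G4=G1=0 -> 10110
Step 5: G0=G0|G3=1|1=1 G1=0(const) G2=(1+1>=2)=1 G3=G0|G4=1|0=1 G4=G1=0 -> 10110
Step 6: G0=G0|G3=1|1=1 G1=0(const) G2=(1+1>=2)=1 G3=G0|G4=1|0=1 G4=G1=0 -> 10110

10110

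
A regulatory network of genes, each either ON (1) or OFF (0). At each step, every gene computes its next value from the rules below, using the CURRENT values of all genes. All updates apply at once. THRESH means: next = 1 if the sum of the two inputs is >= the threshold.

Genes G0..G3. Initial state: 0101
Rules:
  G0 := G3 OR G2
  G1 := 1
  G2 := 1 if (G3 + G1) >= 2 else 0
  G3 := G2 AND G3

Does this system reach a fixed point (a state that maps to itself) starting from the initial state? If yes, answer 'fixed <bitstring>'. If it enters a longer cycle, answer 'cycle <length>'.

Answer: fixed 0100

Derivation:
Step 0: 0101
Step 1: G0=G3|G2=1|0=1 G1=1(const) G2=(1+1>=2)=1 G3=G2&G3=0&1=0 -> 1110
Step 2: G0=G3|G2=0|1=1 G1=1(const) G2=(0+1>=2)=0 G3=G2&G3=1&0=0 -> 1100
Step 3: G0=G3|G2=0|0=0 G1=1(const) G2=(0+1>=2)=0 G3=G2&G3=0&0=0 -> 0100
Step 4: G0=G3|G2=0|0=0 G1=1(const) G2=(0+1>=2)=0 G3=G2&G3=0&0=0 -> 0100
Fixed point reached at step 3: 0100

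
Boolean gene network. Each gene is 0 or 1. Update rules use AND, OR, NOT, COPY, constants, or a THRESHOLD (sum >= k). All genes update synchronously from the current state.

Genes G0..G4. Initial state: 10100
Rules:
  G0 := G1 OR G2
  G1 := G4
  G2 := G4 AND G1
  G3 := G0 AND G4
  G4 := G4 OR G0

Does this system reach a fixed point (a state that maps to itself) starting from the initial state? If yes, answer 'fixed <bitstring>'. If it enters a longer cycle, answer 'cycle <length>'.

Step 0: 10100
Step 1: G0=G1|G2=0|1=1 G1=G4=0 G2=G4&G1=0&0=0 G3=G0&G4=1&0=0 G4=G4|G0=0|1=1 -> 10001
Step 2: G0=G1|G2=0|0=0 G1=G4=1 G2=G4&G1=1&0=0 G3=G0&G4=1&1=1 G4=G4|G0=1|1=1 -> 01011
Step 3: G0=G1|G2=1|0=1 G1=G4=1 G2=G4&G1=1&1=1 G3=G0&G4=0&1=0 G4=G4|G0=1|0=1 -> 11101
Step 4: G0=G1|G2=1|1=1 G1=G4=1 G2=G4&G1=1&1=1 G3=G0&G4=1&1=1 G4=G4|G0=1|1=1 -> 11111
Step 5: G0=G1|G2=1|1=1 G1=G4=1 G2=G4&G1=1&1=1 G3=G0&G4=1&1=1 G4=G4|G0=1|1=1 -> 11111
Fixed point reached at step 4: 11111

Answer: fixed 11111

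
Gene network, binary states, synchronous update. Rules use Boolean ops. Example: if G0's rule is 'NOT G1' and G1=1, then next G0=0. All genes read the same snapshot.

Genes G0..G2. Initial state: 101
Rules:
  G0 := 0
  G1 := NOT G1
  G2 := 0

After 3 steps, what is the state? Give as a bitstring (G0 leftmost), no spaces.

Step 1: G0=0(const) G1=NOT G1=NOT 0=1 G2=0(const) -> 010
Step 2: G0=0(const) G1=NOT G1=NOT 1=0 G2=0(const) -> 000
Step 3: G0=0(const) G1=NOT G1=NOT 0=1 G2=0(const) -> 010

010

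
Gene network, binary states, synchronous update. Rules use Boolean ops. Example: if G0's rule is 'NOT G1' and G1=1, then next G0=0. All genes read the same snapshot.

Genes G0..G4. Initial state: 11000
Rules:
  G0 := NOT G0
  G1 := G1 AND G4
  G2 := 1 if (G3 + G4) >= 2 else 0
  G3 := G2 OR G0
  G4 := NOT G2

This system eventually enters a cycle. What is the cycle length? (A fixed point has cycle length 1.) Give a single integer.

Answer: 4

Derivation:
Step 0: 11000
Step 1: G0=NOT G0=NOT 1=0 G1=G1&G4=1&0=0 G2=(0+0>=2)=0 G3=G2|G0=0|1=1 G4=NOT G2=NOT 0=1 -> 00011
Step 2: G0=NOT G0=NOT 0=1 G1=G1&G4=0&1=0 G2=(1+1>=2)=1 G3=G2|G0=0|0=0 G4=NOT G2=NOT 0=1 -> 10101
Step 3: G0=NOT G0=NOT 1=0 G1=G1&G4=0&1=0 G2=(0+1>=2)=0 G3=G2|G0=1|1=1 G4=NOT G2=NOT 1=0 -> 00010
Step 4: G0=NOT G0=NOT 0=1 G1=G1&G4=0&0=0 G2=(1+0>=2)=0 G3=G2|G0=0|0=0 G4=NOT G2=NOT 0=1 -> 10001
Step 5: G0=NOT G0=NOT 1=0 G1=G1&G4=0&1=0 G2=(0+1>=2)=0 G3=G2|G0=0|1=1 G4=NOT G2=NOT 0=1 -> 00011
State from step 5 equals state from step 1 -> cycle length 4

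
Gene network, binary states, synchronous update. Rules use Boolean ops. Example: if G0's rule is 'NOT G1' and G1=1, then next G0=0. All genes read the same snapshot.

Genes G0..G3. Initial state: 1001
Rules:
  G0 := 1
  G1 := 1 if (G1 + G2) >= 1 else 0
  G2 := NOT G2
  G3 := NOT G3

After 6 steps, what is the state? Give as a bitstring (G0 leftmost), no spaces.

Step 1: G0=1(const) G1=(0+0>=1)=0 G2=NOT G2=NOT 0=1 G3=NOT G3=NOT 1=0 -> 1010
Step 2: G0=1(const) G1=(0+1>=1)=1 G2=NOT G2=NOT 1=0 G3=NOT G3=NOT 0=1 -> 1101
Step 3: G0=1(const) G1=(1+0>=1)=1 G2=NOT G2=NOT 0=1 G3=NOT G3=NOT 1=0 -> 1110
Step 4: G0=1(const) G1=(1+1>=1)=1 G2=NOT G2=NOT 1=0 G3=NOT G3=NOT 0=1 -> 1101
Step 5: G0=1(const) G1=(1+0>=1)=1 G2=NOT G2=NOT 0=1 G3=NOT G3=NOT 1=0 -> 1110
Step 6: G0=1(const) G1=(1+1>=1)=1 G2=NOT G2=NOT 1=0 G3=NOT G3=NOT 0=1 -> 1101

1101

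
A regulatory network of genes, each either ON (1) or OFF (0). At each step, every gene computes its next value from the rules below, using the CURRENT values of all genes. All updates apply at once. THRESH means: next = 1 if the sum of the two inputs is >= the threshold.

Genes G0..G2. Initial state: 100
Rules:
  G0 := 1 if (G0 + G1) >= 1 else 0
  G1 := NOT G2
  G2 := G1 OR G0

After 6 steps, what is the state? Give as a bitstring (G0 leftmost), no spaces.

Step 1: G0=(1+0>=1)=1 G1=NOT G2=NOT 0=1 G2=G1|G0=0|1=1 -> 111
Step 2: G0=(1+1>=1)=1 G1=NOT G2=NOT 1=0 G2=G1|G0=1|1=1 -> 101
Step 3: G0=(1+0>=1)=1 G1=NOT G2=NOT 1=0 G2=G1|G0=0|1=1 -> 101
Step 4: G0=(1+0>=1)=1 G1=NOT G2=NOT 1=0 G2=G1|G0=0|1=1 -> 101
Step 5: G0=(1+0>=1)=1 G1=NOT G2=NOT 1=0 G2=G1|G0=0|1=1 -> 101
Step 6: G0=(1+0>=1)=1 G1=NOT G2=NOT 1=0 G2=G1|G0=0|1=1 -> 101

101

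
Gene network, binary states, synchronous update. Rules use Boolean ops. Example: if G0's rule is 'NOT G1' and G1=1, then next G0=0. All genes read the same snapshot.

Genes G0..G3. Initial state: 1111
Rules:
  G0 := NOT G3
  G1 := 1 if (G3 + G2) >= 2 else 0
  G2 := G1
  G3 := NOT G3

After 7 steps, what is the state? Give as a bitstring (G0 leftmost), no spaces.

Step 1: G0=NOT G3=NOT 1=0 G1=(1+1>=2)=1 G2=G1=1 G3=NOT G3=NOT 1=0 -> 0110
Step 2: G0=NOT G3=NOT 0=1 G1=(0+1>=2)=0 G2=G1=1 G3=NOT G3=NOT 0=1 -> 1011
Step 3: G0=NOT G3=NOT 1=0 G1=(1+1>=2)=1 G2=G1=0 G3=NOT G3=NOT 1=0 -> 0100
Step 4: G0=NOT G3=NOT 0=1 G1=(0+0>=2)=0 G2=G1=1 G3=NOT G3=NOT 0=1 -> 1011
Step 5: G0=NOT G3=NOT 1=0 G1=(1+1>=2)=1 G2=G1=0 G3=NOT G3=NOT 1=0 -> 0100
Step 6: G0=NOT G3=NOT 0=1 G1=(0+0>=2)=0 G2=G1=1 G3=NOT G3=NOT 0=1 -> 1011
Step 7: G0=NOT G3=NOT 1=0 G1=(1+1>=2)=1 G2=G1=0 G3=NOT G3=NOT 1=0 -> 0100

0100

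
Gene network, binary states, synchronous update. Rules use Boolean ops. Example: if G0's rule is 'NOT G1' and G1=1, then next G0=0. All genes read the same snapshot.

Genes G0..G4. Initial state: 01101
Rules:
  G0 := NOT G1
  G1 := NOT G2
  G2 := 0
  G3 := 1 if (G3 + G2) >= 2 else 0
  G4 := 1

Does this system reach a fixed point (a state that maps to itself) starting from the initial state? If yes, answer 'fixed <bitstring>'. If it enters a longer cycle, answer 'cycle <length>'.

Answer: fixed 01001

Derivation:
Step 0: 01101
Step 1: G0=NOT G1=NOT 1=0 G1=NOT G2=NOT 1=0 G2=0(const) G3=(0+1>=2)=0 G4=1(const) -> 00001
Step 2: G0=NOT G1=NOT 0=1 G1=NOT G2=NOT 0=1 G2=0(const) G3=(0+0>=2)=0 G4=1(const) -> 11001
Step 3: G0=NOT G1=NOT 1=0 G1=NOT G2=NOT 0=1 G2=0(const) G3=(0+0>=2)=0 G4=1(const) -> 01001
Step 4: G0=NOT G1=NOT 1=0 G1=NOT G2=NOT 0=1 G2=0(const) G3=(0+0>=2)=0 G4=1(const) -> 01001
Fixed point reached at step 3: 01001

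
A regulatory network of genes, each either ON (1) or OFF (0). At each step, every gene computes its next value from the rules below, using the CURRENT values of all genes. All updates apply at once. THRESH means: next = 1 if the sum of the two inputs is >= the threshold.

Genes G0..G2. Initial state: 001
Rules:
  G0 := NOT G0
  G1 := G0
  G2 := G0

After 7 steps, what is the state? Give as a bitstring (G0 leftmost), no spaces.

Step 1: G0=NOT G0=NOT 0=1 G1=G0=0 G2=G0=0 -> 100
Step 2: G0=NOT G0=NOT 1=0 G1=G0=1 G2=G0=1 -> 011
Step 3: G0=NOT G0=NOT 0=1 G1=G0=0 G2=G0=0 -> 100
Step 4: G0=NOT G0=NOT 1=0 G1=G0=1 G2=G0=1 -> 011
Step 5: G0=NOT G0=NOT 0=1 G1=G0=0 G2=G0=0 -> 100
Step 6: G0=NOT G0=NOT 1=0 G1=G0=1 G2=G0=1 -> 011
Step 7: G0=NOT G0=NOT 0=1 G1=G0=0 G2=G0=0 -> 100

100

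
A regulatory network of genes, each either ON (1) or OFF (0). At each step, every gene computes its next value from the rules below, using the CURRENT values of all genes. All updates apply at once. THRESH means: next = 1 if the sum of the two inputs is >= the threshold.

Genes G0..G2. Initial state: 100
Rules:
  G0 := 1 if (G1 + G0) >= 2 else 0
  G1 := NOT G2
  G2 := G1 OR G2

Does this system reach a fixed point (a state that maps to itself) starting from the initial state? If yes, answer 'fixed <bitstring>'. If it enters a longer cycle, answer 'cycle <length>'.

Step 0: 100
Step 1: G0=(0+1>=2)=0 G1=NOT G2=NOT 0=1 G2=G1|G2=0|0=0 -> 010
Step 2: G0=(1+0>=2)=0 G1=NOT G2=NOT 0=1 G2=G1|G2=1|0=1 -> 011
Step 3: G0=(1+0>=2)=0 G1=NOT G2=NOT 1=0 G2=G1|G2=1|1=1 -> 001
Step 4: G0=(0+0>=2)=0 G1=NOT G2=NOT 1=0 G2=G1|G2=0|1=1 -> 001
Fixed point reached at step 3: 001

Answer: fixed 001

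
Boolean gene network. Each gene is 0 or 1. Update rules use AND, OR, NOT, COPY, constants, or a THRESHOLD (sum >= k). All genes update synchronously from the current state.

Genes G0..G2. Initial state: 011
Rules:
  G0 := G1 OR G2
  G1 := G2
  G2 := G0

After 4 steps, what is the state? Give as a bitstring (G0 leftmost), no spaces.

Step 1: G0=G1|G2=1|1=1 G1=G2=1 G2=G0=0 -> 110
Step 2: G0=G1|G2=1|0=1 G1=G2=0 G2=G0=1 -> 101
Step 3: G0=G1|G2=0|1=1 G1=G2=1 G2=G0=1 -> 111
Step 4: G0=G1|G2=1|1=1 G1=G2=1 G2=G0=1 -> 111

111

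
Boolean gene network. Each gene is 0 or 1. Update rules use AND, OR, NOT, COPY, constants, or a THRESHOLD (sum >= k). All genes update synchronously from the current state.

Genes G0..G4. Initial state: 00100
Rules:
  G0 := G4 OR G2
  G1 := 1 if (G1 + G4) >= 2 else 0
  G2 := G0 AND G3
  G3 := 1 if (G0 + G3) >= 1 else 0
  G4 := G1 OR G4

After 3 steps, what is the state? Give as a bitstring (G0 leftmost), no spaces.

Step 1: G0=G4|G2=0|1=1 G1=(0+0>=2)=0 G2=G0&G3=0&0=0 G3=(0+0>=1)=0 G4=G1|G4=0|0=0 -> 10000
Step 2: G0=G4|G2=0|0=0 G1=(0+0>=2)=0 G2=G0&G3=1&0=0 G3=(1+0>=1)=1 G4=G1|G4=0|0=0 -> 00010
Step 3: G0=G4|G2=0|0=0 G1=(0+0>=2)=0 G2=G0&G3=0&1=0 G3=(0+1>=1)=1 G4=G1|G4=0|0=0 -> 00010

00010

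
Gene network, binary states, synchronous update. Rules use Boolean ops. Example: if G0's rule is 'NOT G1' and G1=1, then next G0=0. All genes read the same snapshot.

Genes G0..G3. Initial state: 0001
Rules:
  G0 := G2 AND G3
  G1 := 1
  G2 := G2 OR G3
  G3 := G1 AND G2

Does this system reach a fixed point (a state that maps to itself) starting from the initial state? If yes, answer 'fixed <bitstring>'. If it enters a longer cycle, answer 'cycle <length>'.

Step 0: 0001
Step 1: G0=G2&G3=0&1=0 G1=1(const) G2=G2|G3=0|1=1 G3=G1&G2=0&0=0 -> 0110
Step 2: G0=G2&G3=1&0=0 G1=1(const) G2=G2|G3=1|0=1 G3=G1&G2=1&1=1 -> 0111
Step 3: G0=G2&G3=1&1=1 G1=1(const) G2=G2|G3=1|1=1 G3=G1&G2=1&1=1 -> 1111
Step 4: G0=G2&G3=1&1=1 G1=1(const) G2=G2|G3=1|1=1 G3=G1&G2=1&1=1 -> 1111
Fixed point reached at step 3: 1111

Answer: fixed 1111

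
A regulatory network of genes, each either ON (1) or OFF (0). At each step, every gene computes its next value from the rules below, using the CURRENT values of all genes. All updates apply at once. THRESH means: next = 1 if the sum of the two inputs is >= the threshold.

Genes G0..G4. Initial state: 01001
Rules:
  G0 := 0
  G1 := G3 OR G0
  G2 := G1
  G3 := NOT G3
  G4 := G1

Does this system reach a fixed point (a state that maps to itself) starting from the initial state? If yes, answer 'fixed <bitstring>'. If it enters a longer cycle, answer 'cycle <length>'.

Step 0: 01001
Step 1: G0=0(const) G1=G3|G0=0|0=0 G2=G1=1 G3=NOT G3=NOT 0=1 G4=G1=1 -> 00111
Step 2: G0=0(const) G1=G3|G0=1|0=1 G2=G1=0 G3=NOT G3=NOT 1=0 G4=G1=0 -> 01000
Step 3: G0=0(const) G1=G3|G0=0|0=0 G2=G1=1 G3=NOT G3=NOT 0=1 G4=G1=1 -> 00111
Cycle of length 2 starting at step 1 -> no fixed point

Answer: cycle 2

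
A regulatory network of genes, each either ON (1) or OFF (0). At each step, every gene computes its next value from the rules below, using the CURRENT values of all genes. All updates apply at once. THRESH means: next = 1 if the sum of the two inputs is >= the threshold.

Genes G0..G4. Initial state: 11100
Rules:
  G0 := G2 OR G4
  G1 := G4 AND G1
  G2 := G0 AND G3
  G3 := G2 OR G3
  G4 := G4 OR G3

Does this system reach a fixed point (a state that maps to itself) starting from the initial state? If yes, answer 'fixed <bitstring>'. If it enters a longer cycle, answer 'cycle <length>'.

Step 0: 11100
Step 1: G0=G2|G4=1|0=1 G1=G4&G1=0&1=0 G2=G0&G3=1&0=0 G3=G2|G3=1|0=1 G4=G4|G3=0|0=0 -> 10010
Step 2: G0=G2|G4=0|0=0 G1=G4&G1=0&0=0 G2=G0&G3=1&1=1 G3=G2|G3=0|1=1 G4=G4|G3=0|1=1 -> 00111
Step 3: G0=G2|G4=1|1=1 G1=G4&G1=1&0=0 G2=G0&G3=0&1=0 G3=G2|G3=1|1=1 G4=G4|G3=1|1=1 -> 10011
Step 4: G0=G2|G4=0|1=1 G1=G4&G1=1&0=0 G2=G0&G3=1&1=1 G3=G2|G3=0|1=1 G4=G4|G3=1|1=1 -> 10111
Step 5: G0=G2|G4=1|1=1 G1=G4&G1=1&0=0 G2=G0&G3=1&1=1 G3=G2|G3=1|1=1 G4=G4|G3=1|1=1 -> 10111
Fixed point reached at step 4: 10111

Answer: fixed 10111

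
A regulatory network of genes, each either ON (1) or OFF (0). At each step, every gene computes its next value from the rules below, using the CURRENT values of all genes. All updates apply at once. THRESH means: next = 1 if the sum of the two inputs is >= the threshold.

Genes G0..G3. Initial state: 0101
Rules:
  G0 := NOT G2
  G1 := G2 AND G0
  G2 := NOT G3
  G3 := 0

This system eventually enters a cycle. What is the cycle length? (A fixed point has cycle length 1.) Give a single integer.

Step 0: 0101
Step 1: G0=NOT G2=NOT 0=1 G1=G2&G0=0&0=0 G2=NOT G3=NOT 1=0 G3=0(const) -> 1000
Step 2: G0=NOT G2=NOT 0=1 G1=G2&G0=0&1=0 G2=NOT G3=NOT 0=1 G3=0(const) -> 1010
Step 3: G0=NOT G2=NOT 1=0 G1=G2&G0=1&1=1 G2=NOT G3=NOT 0=1 G3=0(const) -> 0110
Step 4: G0=NOT G2=NOT 1=0 G1=G2&G0=1&0=0 G2=NOT G3=NOT 0=1 G3=0(const) -> 0010
Step 5: G0=NOT G2=NOT 1=0 G1=G2&G0=1&0=0 G2=NOT G3=NOT 0=1 G3=0(const) -> 0010
State from step 5 equals state from step 4 -> cycle length 1

Answer: 1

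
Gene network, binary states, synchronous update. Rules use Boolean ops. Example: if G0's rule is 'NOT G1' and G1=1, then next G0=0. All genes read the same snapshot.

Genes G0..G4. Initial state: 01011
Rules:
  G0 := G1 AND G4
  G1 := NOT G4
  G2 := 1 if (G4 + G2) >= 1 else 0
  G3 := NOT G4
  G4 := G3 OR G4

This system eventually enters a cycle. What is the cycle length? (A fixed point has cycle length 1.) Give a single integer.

Answer: 1

Derivation:
Step 0: 01011
Step 1: G0=G1&G4=1&1=1 G1=NOT G4=NOT 1=0 G2=(1+0>=1)=1 G3=NOT G4=NOT 1=0 G4=G3|G4=1|1=1 -> 10101
Step 2: G0=G1&G4=0&1=0 G1=NOT G4=NOT 1=0 G2=(1+1>=1)=1 G3=NOT G4=NOT 1=0 G4=G3|G4=0|1=1 -> 00101
Step 3: G0=G1&G4=0&1=0 G1=NOT G4=NOT 1=0 G2=(1+1>=1)=1 G3=NOT G4=NOT 1=0 G4=G3|G4=0|1=1 -> 00101
State from step 3 equals state from step 2 -> cycle length 1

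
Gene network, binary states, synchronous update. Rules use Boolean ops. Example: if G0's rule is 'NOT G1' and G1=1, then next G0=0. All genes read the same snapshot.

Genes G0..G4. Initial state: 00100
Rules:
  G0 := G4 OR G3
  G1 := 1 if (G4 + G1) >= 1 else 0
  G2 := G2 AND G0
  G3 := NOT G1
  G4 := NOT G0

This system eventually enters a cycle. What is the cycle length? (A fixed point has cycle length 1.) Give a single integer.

Step 0: 00100
Step 1: G0=G4|G3=0|0=0 G1=(0+0>=1)=0 G2=G2&G0=1&0=0 G3=NOT G1=NOT 0=1 G4=NOT G0=NOT 0=1 -> 00011
Step 2: G0=G4|G3=1|1=1 G1=(1+0>=1)=1 G2=G2&G0=0&0=0 G3=NOT G1=NOT 0=1 G4=NOT G0=NOT 0=1 -> 11011
Step 3: G0=G4|G3=1|1=1 G1=(1+1>=1)=1 G2=G2&G0=0&1=0 G3=NOT G1=NOT 1=0 G4=NOT G0=NOT 1=0 -> 11000
Step 4: G0=G4|G3=0|0=0 G1=(0+1>=1)=1 G2=G2&G0=0&1=0 G3=NOT G1=NOT 1=0 G4=NOT G0=NOT 1=0 -> 01000
Step 5: G0=G4|G3=0|0=0 G1=(0+1>=1)=1 G2=G2&G0=0&0=0 G3=NOT G1=NOT 1=0 G4=NOT G0=NOT 0=1 -> 01001
Step 6: G0=G4|G3=1|0=1 G1=(1+1>=1)=1 G2=G2&G0=0&0=0 G3=NOT G1=NOT 1=0 G4=NOT G0=NOT 0=1 -> 11001
Step 7: G0=G4|G3=1|0=1 G1=(1+1>=1)=1 G2=G2&G0=0&1=0 G3=NOT G1=NOT 1=0 G4=NOT G0=NOT 1=0 -> 11000
State from step 7 equals state from step 3 -> cycle length 4

Answer: 4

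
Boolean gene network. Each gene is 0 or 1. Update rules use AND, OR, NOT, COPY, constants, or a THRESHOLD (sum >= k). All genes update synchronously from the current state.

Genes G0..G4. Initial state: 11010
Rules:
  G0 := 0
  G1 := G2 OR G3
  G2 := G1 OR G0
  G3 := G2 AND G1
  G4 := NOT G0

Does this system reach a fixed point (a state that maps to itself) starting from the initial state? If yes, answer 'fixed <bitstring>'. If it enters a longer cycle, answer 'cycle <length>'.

Step 0: 11010
Step 1: G0=0(const) G1=G2|G3=0|1=1 G2=G1|G0=1|1=1 G3=G2&G1=0&1=0 G4=NOT G0=NOT 1=0 -> 01100
Step 2: G0=0(const) G1=G2|G3=1|0=1 G2=G1|G0=1|0=1 G3=G2&G1=1&1=1 G4=NOT G0=NOT 0=1 -> 01111
Step 3: G0=0(const) G1=G2|G3=1|1=1 G2=G1|G0=1|0=1 G3=G2&G1=1&1=1 G4=NOT G0=NOT 0=1 -> 01111
Fixed point reached at step 2: 01111

Answer: fixed 01111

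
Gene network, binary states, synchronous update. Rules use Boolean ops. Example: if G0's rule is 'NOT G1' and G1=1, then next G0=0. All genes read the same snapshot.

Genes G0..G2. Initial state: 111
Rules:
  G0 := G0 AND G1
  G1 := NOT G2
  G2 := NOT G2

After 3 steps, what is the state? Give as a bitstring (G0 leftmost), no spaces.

Step 1: G0=G0&G1=1&1=1 G1=NOT G2=NOT 1=0 G2=NOT G2=NOT 1=0 -> 100
Step 2: G0=G0&G1=1&0=0 G1=NOT G2=NOT 0=1 G2=NOT G2=NOT 0=1 -> 011
Step 3: G0=G0&G1=0&1=0 G1=NOT G2=NOT 1=0 G2=NOT G2=NOT 1=0 -> 000

000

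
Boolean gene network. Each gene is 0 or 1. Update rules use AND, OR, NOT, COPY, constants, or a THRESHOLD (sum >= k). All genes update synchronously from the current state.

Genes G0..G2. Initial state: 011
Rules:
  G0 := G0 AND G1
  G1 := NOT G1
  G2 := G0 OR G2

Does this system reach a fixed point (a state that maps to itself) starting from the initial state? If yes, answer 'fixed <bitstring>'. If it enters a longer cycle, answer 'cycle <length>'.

Step 0: 011
Step 1: G0=G0&G1=0&1=0 G1=NOT G1=NOT 1=0 G2=G0|G2=0|1=1 -> 001
Step 2: G0=G0&G1=0&0=0 G1=NOT G1=NOT 0=1 G2=G0|G2=0|1=1 -> 011
Cycle of length 2 starting at step 0 -> no fixed point

Answer: cycle 2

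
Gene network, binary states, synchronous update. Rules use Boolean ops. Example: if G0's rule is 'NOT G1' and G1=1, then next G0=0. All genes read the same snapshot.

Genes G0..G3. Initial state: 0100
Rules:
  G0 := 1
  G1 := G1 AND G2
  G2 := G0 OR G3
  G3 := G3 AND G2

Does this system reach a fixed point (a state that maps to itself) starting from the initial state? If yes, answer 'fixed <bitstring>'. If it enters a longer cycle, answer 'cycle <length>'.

Step 0: 0100
Step 1: G0=1(const) G1=G1&G2=1&0=0 G2=G0|G3=0|0=0 G3=G3&G2=0&0=0 -> 1000
Step 2: G0=1(const) G1=G1&G2=0&0=0 G2=G0|G3=1|0=1 G3=G3&G2=0&0=0 -> 1010
Step 3: G0=1(const) G1=G1&G2=0&1=0 G2=G0|G3=1|0=1 G3=G3&G2=0&1=0 -> 1010
Fixed point reached at step 2: 1010

Answer: fixed 1010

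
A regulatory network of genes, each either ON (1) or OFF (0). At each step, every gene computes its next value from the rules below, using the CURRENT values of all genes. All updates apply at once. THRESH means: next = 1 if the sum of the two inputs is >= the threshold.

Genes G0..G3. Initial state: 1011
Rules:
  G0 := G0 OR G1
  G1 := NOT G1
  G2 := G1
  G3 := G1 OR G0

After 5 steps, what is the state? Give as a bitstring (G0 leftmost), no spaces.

Step 1: G0=G0|G1=1|0=1 G1=NOT G1=NOT 0=1 G2=G1=0 G3=G1|G0=0|1=1 -> 1101
Step 2: G0=G0|G1=1|1=1 G1=NOT G1=NOT 1=0 G2=G1=1 G3=G1|G0=1|1=1 -> 1011
Step 3: G0=G0|G1=1|0=1 G1=NOT G1=NOT 0=1 G2=G1=0 G3=G1|G0=0|1=1 -> 1101
Step 4: G0=G0|G1=1|1=1 G1=NOT G1=NOT 1=0 G2=G1=1 G3=G1|G0=1|1=1 -> 1011
Step 5: G0=G0|G1=1|0=1 G1=NOT G1=NOT 0=1 G2=G1=0 G3=G1|G0=0|1=1 -> 1101

1101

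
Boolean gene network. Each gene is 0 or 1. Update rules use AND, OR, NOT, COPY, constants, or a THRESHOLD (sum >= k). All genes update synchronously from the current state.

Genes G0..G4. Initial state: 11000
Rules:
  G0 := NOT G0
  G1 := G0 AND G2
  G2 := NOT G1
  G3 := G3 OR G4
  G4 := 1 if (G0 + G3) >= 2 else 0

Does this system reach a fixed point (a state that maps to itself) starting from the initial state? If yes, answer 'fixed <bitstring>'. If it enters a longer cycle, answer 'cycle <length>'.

Answer: cycle 4

Derivation:
Step 0: 11000
Step 1: G0=NOT G0=NOT 1=0 G1=G0&G2=1&0=0 G2=NOT G1=NOT 1=0 G3=G3|G4=0|0=0 G4=(1+0>=2)=0 -> 00000
Step 2: G0=NOT G0=NOT 0=1 G1=G0&G2=0&0=0 G2=NOT G1=NOT 0=1 G3=G3|G4=0|0=0 G4=(0+0>=2)=0 -> 10100
Step 3: G0=NOT G0=NOT 1=0 G1=G0&G2=1&1=1 G2=NOT G1=NOT 0=1 G3=G3|G4=0|0=0 G4=(1+0>=2)=0 -> 01100
Step 4: G0=NOT G0=NOT 0=1 G1=G0&G2=0&1=0 G2=NOT G1=NOT 1=0 G3=G3|G4=0|0=0 G4=(0+0>=2)=0 -> 10000
Step 5: G0=NOT G0=NOT 1=0 G1=G0&G2=1&0=0 G2=NOT G1=NOT 0=1 G3=G3|G4=0|0=0 G4=(1+0>=2)=0 -> 00100
Step 6: G0=NOT G0=NOT 0=1 G1=G0&G2=0&1=0 G2=NOT G1=NOT 0=1 G3=G3|G4=0|0=0 G4=(0+0>=2)=0 -> 10100
Cycle of length 4 starting at step 2 -> no fixed point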